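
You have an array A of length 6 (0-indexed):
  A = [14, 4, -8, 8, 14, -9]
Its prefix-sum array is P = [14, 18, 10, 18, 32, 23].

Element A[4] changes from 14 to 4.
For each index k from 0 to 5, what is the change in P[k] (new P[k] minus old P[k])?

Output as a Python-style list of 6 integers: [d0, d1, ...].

Element change: A[4] 14 -> 4, delta = -10
For k < 4: P[k] unchanged, delta_P[k] = 0
For k >= 4: P[k] shifts by exactly -10
Delta array: [0, 0, 0, 0, -10, -10]

Answer: [0, 0, 0, 0, -10, -10]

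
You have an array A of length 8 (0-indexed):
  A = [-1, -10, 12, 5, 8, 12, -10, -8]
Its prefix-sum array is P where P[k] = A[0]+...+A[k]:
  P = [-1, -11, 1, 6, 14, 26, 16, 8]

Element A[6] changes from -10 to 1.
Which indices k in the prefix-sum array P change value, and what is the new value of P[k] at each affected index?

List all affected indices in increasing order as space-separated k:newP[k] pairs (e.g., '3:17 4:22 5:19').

Answer: 6:27 7:19

Derivation:
P[k] = A[0] + ... + A[k]
P[k] includes A[6] iff k >= 6
Affected indices: 6, 7, ..., 7; delta = 11
  P[6]: 16 + 11 = 27
  P[7]: 8 + 11 = 19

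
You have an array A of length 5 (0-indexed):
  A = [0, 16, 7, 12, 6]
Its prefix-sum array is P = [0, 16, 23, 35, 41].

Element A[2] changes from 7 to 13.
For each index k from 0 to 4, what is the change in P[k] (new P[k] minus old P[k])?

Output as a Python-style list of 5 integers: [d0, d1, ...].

Element change: A[2] 7 -> 13, delta = 6
For k < 2: P[k] unchanged, delta_P[k] = 0
For k >= 2: P[k] shifts by exactly 6
Delta array: [0, 0, 6, 6, 6]

Answer: [0, 0, 6, 6, 6]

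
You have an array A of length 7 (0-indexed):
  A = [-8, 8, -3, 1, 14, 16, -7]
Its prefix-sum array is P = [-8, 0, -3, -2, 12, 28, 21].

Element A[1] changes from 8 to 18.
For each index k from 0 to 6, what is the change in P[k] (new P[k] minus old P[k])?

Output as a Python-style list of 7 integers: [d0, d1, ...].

Element change: A[1] 8 -> 18, delta = 10
For k < 1: P[k] unchanged, delta_P[k] = 0
For k >= 1: P[k] shifts by exactly 10
Delta array: [0, 10, 10, 10, 10, 10, 10]

Answer: [0, 10, 10, 10, 10, 10, 10]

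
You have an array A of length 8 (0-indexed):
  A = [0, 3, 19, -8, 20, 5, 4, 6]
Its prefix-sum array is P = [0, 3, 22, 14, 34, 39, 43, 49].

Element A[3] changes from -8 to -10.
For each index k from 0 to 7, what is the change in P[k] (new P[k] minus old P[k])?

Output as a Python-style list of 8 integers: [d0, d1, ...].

Answer: [0, 0, 0, -2, -2, -2, -2, -2]

Derivation:
Element change: A[3] -8 -> -10, delta = -2
For k < 3: P[k] unchanged, delta_P[k] = 0
For k >= 3: P[k] shifts by exactly -2
Delta array: [0, 0, 0, -2, -2, -2, -2, -2]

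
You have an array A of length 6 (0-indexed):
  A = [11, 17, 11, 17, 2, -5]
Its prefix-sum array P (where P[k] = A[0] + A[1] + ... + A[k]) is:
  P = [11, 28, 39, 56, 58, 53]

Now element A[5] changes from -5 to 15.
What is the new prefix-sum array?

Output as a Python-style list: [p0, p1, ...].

Answer: [11, 28, 39, 56, 58, 73]

Derivation:
Change: A[5] -5 -> 15, delta = 20
P[k] for k < 5: unchanged (A[5] not included)
P[k] for k >= 5: shift by delta = 20
  P[0] = 11 + 0 = 11
  P[1] = 28 + 0 = 28
  P[2] = 39 + 0 = 39
  P[3] = 56 + 0 = 56
  P[4] = 58 + 0 = 58
  P[5] = 53 + 20 = 73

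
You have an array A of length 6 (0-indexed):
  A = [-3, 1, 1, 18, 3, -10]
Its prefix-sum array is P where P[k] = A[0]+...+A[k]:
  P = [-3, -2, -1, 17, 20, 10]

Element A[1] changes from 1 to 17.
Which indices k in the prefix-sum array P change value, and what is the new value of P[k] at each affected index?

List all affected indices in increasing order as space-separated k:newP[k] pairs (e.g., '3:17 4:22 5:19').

P[k] = A[0] + ... + A[k]
P[k] includes A[1] iff k >= 1
Affected indices: 1, 2, ..., 5; delta = 16
  P[1]: -2 + 16 = 14
  P[2]: -1 + 16 = 15
  P[3]: 17 + 16 = 33
  P[4]: 20 + 16 = 36
  P[5]: 10 + 16 = 26

Answer: 1:14 2:15 3:33 4:36 5:26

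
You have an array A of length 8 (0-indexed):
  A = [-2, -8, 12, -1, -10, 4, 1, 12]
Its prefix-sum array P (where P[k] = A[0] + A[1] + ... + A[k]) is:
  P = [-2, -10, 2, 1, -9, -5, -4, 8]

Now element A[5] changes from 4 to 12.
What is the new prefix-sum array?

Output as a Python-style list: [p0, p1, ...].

Change: A[5] 4 -> 12, delta = 8
P[k] for k < 5: unchanged (A[5] not included)
P[k] for k >= 5: shift by delta = 8
  P[0] = -2 + 0 = -2
  P[1] = -10 + 0 = -10
  P[2] = 2 + 0 = 2
  P[3] = 1 + 0 = 1
  P[4] = -9 + 0 = -9
  P[5] = -5 + 8 = 3
  P[6] = -4 + 8 = 4
  P[7] = 8 + 8 = 16

Answer: [-2, -10, 2, 1, -9, 3, 4, 16]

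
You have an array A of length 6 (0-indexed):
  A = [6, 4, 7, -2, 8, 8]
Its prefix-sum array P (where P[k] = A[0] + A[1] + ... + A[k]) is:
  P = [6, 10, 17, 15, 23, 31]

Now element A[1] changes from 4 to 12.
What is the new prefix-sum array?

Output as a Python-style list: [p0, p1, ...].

Change: A[1] 4 -> 12, delta = 8
P[k] for k < 1: unchanged (A[1] not included)
P[k] for k >= 1: shift by delta = 8
  P[0] = 6 + 0 = 6
  P[1] = 10 + 8 = 18
  P[2] = 17 + 8 = 25
  P[3] = 15 + 8 = 23
  P[4] = 23 + 8 = 31
  P[5] = 31 + 8 = 39

Answer: [6, 18, 25, 23, 31, 39]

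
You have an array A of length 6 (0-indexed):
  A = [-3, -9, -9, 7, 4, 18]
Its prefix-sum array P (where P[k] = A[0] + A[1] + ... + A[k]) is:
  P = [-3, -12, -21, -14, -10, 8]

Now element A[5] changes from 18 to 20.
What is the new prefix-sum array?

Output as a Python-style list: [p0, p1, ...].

Change: A[5] 18 -> 20, delta = 2
P[k] for k < 5: unchanged (A[5] not included)
P[k] for k >= 5: shift by delta = 2
  P[0] = -3 + 0 = -3
  P[1] = -12 + 0 = -12
  P[2] = -21 + 0 = -21
  P[3] = -14 + 0 = -14
  P[4] = -10 + 0 = -10
  P[5] = 8 + 2 = 10

Answer: [-3, -12, -21, -14, -10, 10]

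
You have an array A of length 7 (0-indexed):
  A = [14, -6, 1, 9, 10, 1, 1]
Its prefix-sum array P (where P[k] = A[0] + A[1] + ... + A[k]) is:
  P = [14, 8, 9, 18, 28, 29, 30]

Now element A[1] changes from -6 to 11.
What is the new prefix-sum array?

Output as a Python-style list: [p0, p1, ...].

Change: A[1] -6 -> 11, delta = 17
P[k] for k < 1: unchanged (A[1] not included)
P[k] for k >= 1: shift by delta = 17
  P[0] = 14 + 0 = 14
  P[1] = 8 + 17 = 25
  P[2] = 9 + 17 = 26
  P[3] = 18 + 17 = 35
  P[4] = 28 + 17 = 45
  P[5] = 29 + 17 = 46
  P[6] = 30 + 17 = 47

Answer: [14, 25, 26, 35, 45, 46, 47]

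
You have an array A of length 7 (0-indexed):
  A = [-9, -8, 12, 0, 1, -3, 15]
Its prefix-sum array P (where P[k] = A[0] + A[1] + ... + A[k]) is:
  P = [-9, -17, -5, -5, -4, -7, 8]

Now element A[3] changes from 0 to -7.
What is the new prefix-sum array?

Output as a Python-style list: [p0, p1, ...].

Change: A[3] 0 -> -7, delta = -7
P[k] for k < 3: unchanged (A[3] not included)
P[k] for k >= 3: shift by delta = -7
  P[0] = -9 + 0 = -9
  P[1] = -17 + 0 = -17
  P[2] = -5 + 0 = -5
  P[3] = -5 + -7 = -12
  P[4] = -4 + -7 = -11
  P[5] = -7 + -7 = -14
  P[6] = 8 + -7 = 1

Answer: [-9, -17, -5, -12, -11, -14, 1]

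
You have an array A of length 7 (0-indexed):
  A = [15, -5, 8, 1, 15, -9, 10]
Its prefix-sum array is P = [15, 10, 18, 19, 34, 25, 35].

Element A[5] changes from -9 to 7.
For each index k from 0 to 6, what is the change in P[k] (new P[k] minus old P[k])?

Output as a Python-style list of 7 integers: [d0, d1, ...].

Answer: [0, 0, 0, 0, 0, 16, 16]

Derivation:
Element change: A[5] -9 -> 7, delta = 16
For k < 5: P[k] unchanged, delta_P[k] = 0
For k >= 5: P[k] shifts by exactly 16
Delta array: [0, 0, 0, 0, 0, 16, 16]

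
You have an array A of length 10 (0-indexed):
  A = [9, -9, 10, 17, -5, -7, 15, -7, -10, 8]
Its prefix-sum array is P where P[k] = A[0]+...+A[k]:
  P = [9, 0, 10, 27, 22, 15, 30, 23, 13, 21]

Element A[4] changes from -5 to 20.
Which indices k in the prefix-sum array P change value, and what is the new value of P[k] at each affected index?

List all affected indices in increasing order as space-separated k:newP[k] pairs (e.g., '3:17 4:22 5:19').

P[k] = A[0] + ... + A[k]
P[k] includes A[4] iff k >= 4
Affected indices: 4, 5, ..., 9; delta = 25
  P[4]: 22 + 25 = 47
  P[5]: 15 + 25 = 40
  P[6]: 30 + 25 = 55
  P[7]: 23 + 25 = 48
  P[8]: 13 + 25 = 38
  P[9]: 21 + 25 = 46

Answer: 4:47 5:40 6:55 7:48 8:38 9:46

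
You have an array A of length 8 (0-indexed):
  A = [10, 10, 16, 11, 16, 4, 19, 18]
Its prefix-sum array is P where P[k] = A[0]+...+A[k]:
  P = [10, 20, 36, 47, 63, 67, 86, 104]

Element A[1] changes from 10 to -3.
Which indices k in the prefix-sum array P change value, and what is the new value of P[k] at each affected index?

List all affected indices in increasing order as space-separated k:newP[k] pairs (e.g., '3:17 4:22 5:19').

P[k] = A[0] + ... + A[k]
P[k] includes A[1] iff k >= 1
Affected indices: 1, 2, ..., 7; delta = -13
  P[1]: 20 + -13 = 7
  P[2]: 36 + -13 = 23
  P[3]: 47 + -13 = 34
  P[4]: 63 + -13 = 50
  P[5]: 67 + -13 = 54
  P[6]: 86 + -13 = 73
  P[7]: 104 + -13 = 91

Answer: 1:7 2:23 3:34 4:50 5:54 6:73 7:91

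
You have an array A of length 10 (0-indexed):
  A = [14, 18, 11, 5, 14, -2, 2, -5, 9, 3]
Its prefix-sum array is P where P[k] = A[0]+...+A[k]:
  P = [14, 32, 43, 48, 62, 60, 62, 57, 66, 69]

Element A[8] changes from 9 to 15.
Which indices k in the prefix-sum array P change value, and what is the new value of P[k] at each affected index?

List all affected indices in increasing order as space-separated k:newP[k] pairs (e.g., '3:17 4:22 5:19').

Answer: 8:72 9:75

Derivation:
P[k] = A[0] + ... + A[k]
P[k] includes A[8] iff k >= 8
Affected indices: 8, 9, ..., 9; delta = 6
  P[8]: 66 + 6 = 72
  P[9]: 69 + 6 = 75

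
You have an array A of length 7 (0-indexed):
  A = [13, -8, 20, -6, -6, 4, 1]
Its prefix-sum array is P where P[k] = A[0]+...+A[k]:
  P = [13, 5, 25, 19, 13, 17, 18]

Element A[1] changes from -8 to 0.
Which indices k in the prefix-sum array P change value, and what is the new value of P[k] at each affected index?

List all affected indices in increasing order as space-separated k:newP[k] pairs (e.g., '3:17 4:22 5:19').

P[k] = A[0] + ... + A[k]
P[k] includes A[1] iff k >= 1
Affected indices: 1, 2, ..., 6; delta = 8
  P[1]: 5 + 8 = 13
  P[2]: 25 + 8 = 33
  P[3]: 19 + 8 = 27
  P[4]: 13 + 8 = 21
  P[5]: 17 + 8 = 25
  P[6]: 18 + 8 = 26

Answer: 1:13 2:33 3:27 4:21 5:25 6:26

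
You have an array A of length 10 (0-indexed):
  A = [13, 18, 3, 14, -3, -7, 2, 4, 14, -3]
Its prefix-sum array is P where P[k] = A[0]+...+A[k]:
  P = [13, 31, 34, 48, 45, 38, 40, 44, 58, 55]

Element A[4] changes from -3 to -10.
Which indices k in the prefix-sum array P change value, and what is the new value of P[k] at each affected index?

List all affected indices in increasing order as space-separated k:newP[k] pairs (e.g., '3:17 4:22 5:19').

Answer: 4:38 5:31 6:33 7:37 8:51 9:48

Derivation:
P[k] = A[0] + ... + A[k]
P[k] includes A[4] iff k >= 4
Affected indices: 4, 5, ..., 9; delta = -7
  P[4]: 45 + -7 = 38
  P[5]: 38 + -7 = 31
  P[6]: 40 + -7 = 33
  P[7]: 44 + -7 = 37
  P[8]: 58 + -7 = 51
  P[9]: 55 + -7 = 48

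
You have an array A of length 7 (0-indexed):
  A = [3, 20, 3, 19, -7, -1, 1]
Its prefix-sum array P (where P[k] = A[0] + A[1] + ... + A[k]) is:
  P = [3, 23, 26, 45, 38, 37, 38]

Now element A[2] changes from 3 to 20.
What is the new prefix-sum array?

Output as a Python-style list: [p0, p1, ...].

Change: A[2] 3 -> 20, delta = 17
P[k] for k < 2: unchanged (A[2] not included)
P[k] for k >= 2: shift by delta = 17
  P[0] = 3 + 0 = 3
  P[1] = 23 + 0 = 23
  P[2] = 26 + 17 = 43
  P[3] = 45 + 17 = 62
  P[4] = 38 + 17 = 55
  P[5] = 37 + 17 = 54
  P[6] = 38 + 17 = 55

Answer: [3, 23, 43, 62, 55, 54, 55]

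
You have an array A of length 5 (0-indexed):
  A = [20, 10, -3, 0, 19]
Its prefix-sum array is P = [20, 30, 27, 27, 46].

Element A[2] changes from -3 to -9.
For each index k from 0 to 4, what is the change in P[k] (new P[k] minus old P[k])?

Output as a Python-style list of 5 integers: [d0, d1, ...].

Element change: A[2] -3 -> -9, delta = -6
For k < 2: P[k] unchanged, delta_P[k] = 0
For k >= 2: P[k] shifts by exactly -6
Delta array: [0, 0, -6, -6, -6]

Answer: [0, 0, -6, -6, -6]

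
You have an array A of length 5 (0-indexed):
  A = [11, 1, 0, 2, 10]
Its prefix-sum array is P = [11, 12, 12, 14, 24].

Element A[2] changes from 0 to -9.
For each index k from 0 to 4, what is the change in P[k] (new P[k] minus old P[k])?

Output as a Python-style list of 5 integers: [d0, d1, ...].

Answer: [0, 0, -9, -9, -9]

Derivation:
Element change: A[2] 0 -> -9, delta = -9
For k < 2: P[k] unchanged, delta_P[k] = 0
For k >= 2: P[k] shifts by exactly -9
Delta array: [0, 0, -9, -9, -9]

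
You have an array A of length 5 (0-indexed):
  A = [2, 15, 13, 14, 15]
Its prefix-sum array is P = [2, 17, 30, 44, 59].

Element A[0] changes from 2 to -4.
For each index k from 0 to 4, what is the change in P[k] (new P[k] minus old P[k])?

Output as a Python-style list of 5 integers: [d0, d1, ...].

Answer: [-6, -6, -6, -6, -6]

Derivation:
Element change: A[0] 2 -> -4, delta = -6
For k < 0: P[k] unchanged, delta_P[k] = 0
For k >= 0: P[k] shifts by exactly -6
Delta array: [-6, -6, -6, -6, -6]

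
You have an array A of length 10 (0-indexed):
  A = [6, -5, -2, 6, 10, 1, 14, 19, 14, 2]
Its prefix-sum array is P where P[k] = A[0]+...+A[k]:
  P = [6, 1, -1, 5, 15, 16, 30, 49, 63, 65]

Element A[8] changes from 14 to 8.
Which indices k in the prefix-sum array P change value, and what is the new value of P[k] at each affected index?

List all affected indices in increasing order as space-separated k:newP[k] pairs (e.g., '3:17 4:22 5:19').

P[k] = A[0] + ... + A[k]
P[k] includes A[8] iff k >= 8
Affected indices: 8, 9, ..., 9; delta = -6
  P[8]: 63 + -6 = 57
  P[9]: 65 + -6 = 59

Answer: 8:57 9:59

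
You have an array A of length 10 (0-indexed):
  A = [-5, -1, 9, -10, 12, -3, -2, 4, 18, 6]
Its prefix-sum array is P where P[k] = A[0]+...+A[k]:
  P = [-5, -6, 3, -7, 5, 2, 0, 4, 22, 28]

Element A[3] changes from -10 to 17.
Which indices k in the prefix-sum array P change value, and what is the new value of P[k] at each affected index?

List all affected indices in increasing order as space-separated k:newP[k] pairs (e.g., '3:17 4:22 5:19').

Answer: 3:20 4:32 5:29 6:27 7:31 8:49 9:55

Derivation:
P[k] = A[0] + ... + A[k]
P[k] includes A[3] iff k >= 3
Affected indices: 3, 4, ..., 9; delta = 27
  P[3]: -7 + 27 = 20
  P[4]: 5 + 27 = 32
  P[5]: 2 + 27 = 29
  P[6]: 0 + 27 = 27
  P[7]: 4 + 27 = 31
  P[8]: 22 + 27 = 49
  P[9]: 28 + 27 = 55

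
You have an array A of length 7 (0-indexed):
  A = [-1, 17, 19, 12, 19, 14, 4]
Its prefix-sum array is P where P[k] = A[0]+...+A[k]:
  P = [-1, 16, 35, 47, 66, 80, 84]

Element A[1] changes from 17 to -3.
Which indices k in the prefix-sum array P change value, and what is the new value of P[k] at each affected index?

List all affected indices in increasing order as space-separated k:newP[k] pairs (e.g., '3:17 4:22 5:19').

Answer: 1:-4 2:15 3:27 4:46 5:60 6:64

Derivation:
P[k] = A[0] + ... + A[k]
P[k] includes A[1] iff k >= 1
Affected indices: 1, 2, ..., 6; delta = -20
  P[1]: 16 + -20 = -4
  P[2]: 35 + -20 = 15
  P[3]: 47 + -20 = 27
  P[4]: 66 + -20 = 46
  P[5]: 80 + -20 = 60
  P[6]: 84 + -20 = 64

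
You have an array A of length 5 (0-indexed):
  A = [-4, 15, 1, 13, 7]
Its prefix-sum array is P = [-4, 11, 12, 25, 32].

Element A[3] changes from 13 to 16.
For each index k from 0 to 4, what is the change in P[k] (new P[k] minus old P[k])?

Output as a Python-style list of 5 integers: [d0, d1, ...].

Answer: [0, 0, 0, 3, 3]

Derivation:
Element change: A[3] 13 -> 16, delta = 3
For k < 3: P[k] unchanged, delta_P[k] = 0
For k >= 3: P[k] shifts by exactly 3
Delta array: [0, 0, 0, 3, 3]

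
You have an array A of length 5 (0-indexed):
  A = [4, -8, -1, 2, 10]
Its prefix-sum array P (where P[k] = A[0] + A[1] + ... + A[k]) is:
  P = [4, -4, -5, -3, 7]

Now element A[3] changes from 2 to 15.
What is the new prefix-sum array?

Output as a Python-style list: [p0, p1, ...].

Answer: [4, -4, -5, 10, 20]

Derivation:
Change: A[3] 2 -> 15, delta = 13
P[k] for k < 3: unchanged (A[3] not included)
P[k] for k >= 3: shift by delta = 13
  P[0] = 4 + 0 = 4
  P[1] = -4 + 0 = -4
  P[2] = -5 + 0 = -5
  P[3] = -3 + 13 = 10
  P[4] = 7 + 13 = 20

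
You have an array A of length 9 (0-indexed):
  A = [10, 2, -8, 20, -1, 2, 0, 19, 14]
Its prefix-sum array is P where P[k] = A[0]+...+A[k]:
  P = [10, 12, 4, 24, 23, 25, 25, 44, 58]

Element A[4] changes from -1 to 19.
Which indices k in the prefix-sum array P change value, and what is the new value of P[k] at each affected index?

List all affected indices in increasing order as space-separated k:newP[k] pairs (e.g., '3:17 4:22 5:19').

Answer: 4:43 5:45 6:45 7:64 8:78

Derivation:
P[k] = A[0] + ... + A[k]
P[k] includes A[4] iff k >= 4
Affected indices: 4, 5, ..., 8; delta = 20
  P[4]: 23 + 20 = 43
  P[5]: 25 + 20 = 45
  P[6]: 25 + 20 = 45
  P[7]: 44 + 20 = 64
  P[8]: 58 + 20 = 78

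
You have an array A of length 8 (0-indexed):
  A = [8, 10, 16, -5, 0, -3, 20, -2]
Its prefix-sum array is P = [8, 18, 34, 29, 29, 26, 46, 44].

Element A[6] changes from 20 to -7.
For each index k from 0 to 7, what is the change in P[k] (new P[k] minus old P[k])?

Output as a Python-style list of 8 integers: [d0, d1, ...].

Element change: A[6] 20 -> -7, delta = -27
For k < 6: P[k] unchanged, delta_P[k] = 0
For k >= 6: P[k] shifts by exactly -27
Delta array: [0, 0, 0, 0, 0, 0, -27, -27]

Answer: [0, 0, 0, 0, 0, 0, -27, -27]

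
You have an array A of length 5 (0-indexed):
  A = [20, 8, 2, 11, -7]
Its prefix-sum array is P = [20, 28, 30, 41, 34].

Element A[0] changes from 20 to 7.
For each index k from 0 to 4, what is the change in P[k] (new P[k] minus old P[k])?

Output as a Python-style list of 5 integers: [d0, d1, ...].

Answer: [-13, -13, -13, -13, -13]

Derivation:
Element change: A[0] 20 -> 7, delta = -13
For k < 0: P[k] unchanged, delta_P[k] = 0
For k >= 0: P[k] shifts by exactly -13
Delta array: [-13, -13, -13, -13, -13]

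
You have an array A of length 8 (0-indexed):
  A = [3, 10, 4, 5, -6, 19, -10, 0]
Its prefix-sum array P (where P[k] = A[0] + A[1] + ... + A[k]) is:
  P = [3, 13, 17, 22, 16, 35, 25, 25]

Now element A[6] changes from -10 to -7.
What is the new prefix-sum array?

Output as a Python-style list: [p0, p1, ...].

Answer: [3, 13, 17, 22, 16, 35, 28, 28]

Derivation:
Change: A[6] -10 -> -7, delta = 3
P[k] for k < 6: unchanged (A[6] not included)
P[k] for k >= 6: shift by delta = 3
  P[0] = 3 + 0 = 3
  P[1] = 13 + 0 = 13
  P[2] = 17 + 0 = 17
  P[3] = 22 + 0 = 22
  P[4] = 16 + 0 = 16
  P[5] = 35 + 0 = 35
  P[6] = 25 + 3 = 28
  P[7] = 25 + 3 = 28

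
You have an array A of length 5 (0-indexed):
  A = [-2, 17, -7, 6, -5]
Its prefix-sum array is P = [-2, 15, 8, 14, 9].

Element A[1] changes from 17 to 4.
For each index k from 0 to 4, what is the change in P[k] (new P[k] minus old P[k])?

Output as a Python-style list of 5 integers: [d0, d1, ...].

Element change: A[1] 17 -> 4, delta = -13
For k < 1: P[k] unchanged, delta_P[k] = 0
For k >= 1: P[k] shifts by exactly -13
Delta array: [0, -13, -13, -13, -13]

Answer: [0, -13, -13, -13, -13]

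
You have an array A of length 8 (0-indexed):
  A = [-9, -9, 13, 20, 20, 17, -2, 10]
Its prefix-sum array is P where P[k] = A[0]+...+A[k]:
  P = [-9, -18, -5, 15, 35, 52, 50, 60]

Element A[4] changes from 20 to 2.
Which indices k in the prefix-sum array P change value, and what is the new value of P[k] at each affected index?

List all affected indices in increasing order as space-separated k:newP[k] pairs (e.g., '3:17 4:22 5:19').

Answer: 4:17 5:34 6:32 7:42

Derivation:
P[k] = A[0] + ... + A[k]
P[k] includes A[4] iff k >= 4
Affected indices: 4, 5, ..., 7; delta = -18
  P[4]: 35 + -18 = 17
  P[5]: 52 + -18 = 34
  P[6]: 50 + -18 = 32
  P[7]: 60 + -18 = 42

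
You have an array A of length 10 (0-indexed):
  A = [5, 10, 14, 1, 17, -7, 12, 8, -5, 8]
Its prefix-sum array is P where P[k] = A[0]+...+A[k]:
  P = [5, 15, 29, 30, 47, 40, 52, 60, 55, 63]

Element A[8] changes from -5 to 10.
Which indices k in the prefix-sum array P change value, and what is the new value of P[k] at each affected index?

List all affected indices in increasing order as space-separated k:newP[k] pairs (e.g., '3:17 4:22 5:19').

Answer: 8:70 9:78

Derivation:
P[k] = A[0] + ... + A[k]
P[k] includes A[8] iff k >= 8
Affected indices: 8, 9, ..., 9; delta = 15
  P[8]: 55 + 15 = 70
  P[9]: 63 + 15 = 78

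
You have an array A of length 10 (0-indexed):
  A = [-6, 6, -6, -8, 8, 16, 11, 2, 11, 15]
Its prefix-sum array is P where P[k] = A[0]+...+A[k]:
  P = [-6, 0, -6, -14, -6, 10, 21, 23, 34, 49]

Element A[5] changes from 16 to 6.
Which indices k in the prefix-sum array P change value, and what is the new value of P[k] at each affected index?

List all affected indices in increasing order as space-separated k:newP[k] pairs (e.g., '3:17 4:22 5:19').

Answer: 5:0 6:11 7:13 8:24 9:39

Derivation:
P[k] = A[0] + ... + A[k]
P[k] includes A[5] iff k >= 5
Affected indices: 5, 6, ..., 9; delta = -10
  P[5]: 10 + -10 = 0
  P[6]: 21 + -10 = 11
  P[7]: 23 + -10 = 13
  P[8]: 34 + -10 = 24
  P[9]: 49 + -10 = 39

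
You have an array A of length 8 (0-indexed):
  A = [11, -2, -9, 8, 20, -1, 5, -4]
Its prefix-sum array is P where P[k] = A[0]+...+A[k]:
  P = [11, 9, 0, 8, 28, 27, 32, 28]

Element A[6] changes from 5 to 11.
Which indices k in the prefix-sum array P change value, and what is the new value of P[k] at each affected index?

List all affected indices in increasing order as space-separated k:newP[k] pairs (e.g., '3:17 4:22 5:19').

P[k] = A[0] + ... + A[k]
P[k] includes A[6] iff k >= 6
Affected indices: 6, 7, ..., 7; delta = 6
  P[6]: 32 + 6 = 38
  P[7]: 28 + 6 = 34

Answer: 6:38 7:34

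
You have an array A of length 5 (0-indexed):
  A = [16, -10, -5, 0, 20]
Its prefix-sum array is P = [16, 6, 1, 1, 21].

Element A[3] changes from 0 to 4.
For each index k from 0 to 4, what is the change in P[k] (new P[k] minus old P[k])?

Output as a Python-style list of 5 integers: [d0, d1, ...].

Answer: [0, 0, 0, 4, 4]

Derivation:
Element change: A[3] 0 -> 4, delta = 4
For k < 3: P[k] unchanged, delta_P[k] = 0
For k >= 3: P[k] shifts by exactly 4
Delta array: [0, 0, 0, 4, 4]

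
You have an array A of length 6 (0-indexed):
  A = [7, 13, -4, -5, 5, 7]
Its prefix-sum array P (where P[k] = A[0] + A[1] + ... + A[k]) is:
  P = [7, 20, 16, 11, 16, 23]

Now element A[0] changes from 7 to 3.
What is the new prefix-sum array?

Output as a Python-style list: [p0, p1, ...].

Change: A[0] 7 -> 3, delta = -4
P[k] for k < 0: unchanged (A[0] not included)
P[k] for k >= 0: shift by delta = -4
  P[0] = 7 + -4 = 3
  P[1] = 20 + -4 = 16
  P[2] = 16 + -4 = 12
  P[3] = 11 + -4 = 7
  P[4] = 16 + -4 = 12
  P[5] = 23 + -4 = 19

Answer: [3, 16, 12, 7, 12, 19]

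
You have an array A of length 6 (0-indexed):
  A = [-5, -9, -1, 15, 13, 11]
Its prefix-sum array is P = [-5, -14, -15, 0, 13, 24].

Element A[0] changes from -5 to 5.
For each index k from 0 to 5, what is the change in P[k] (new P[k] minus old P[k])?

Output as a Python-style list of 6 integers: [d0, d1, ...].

Element change: A[0] -5 -> 5, delta = 10
For k < 0: P[k] unchanged, delta_P[k] = 0
For k >= 0: P[k] shifts by exactly 10
Delta array: [10, 10, 10, 10, 10, 10]

Answer: [10, 10, 10, 10, 10, 10]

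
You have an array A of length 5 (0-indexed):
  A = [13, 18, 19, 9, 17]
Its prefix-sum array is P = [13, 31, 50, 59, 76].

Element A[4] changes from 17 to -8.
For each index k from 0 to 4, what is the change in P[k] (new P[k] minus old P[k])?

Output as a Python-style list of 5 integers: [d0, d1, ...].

Element change: A[4] 17 -> -8, delta = -25
For k < 4: P[k] unchanged, delta_P[k] = 0
For k >= 4: P[k] shifts by exactly -25
Delta array: [0, 0, 0, 0, -25]

Answer: [0, 0, 0, 0, -25]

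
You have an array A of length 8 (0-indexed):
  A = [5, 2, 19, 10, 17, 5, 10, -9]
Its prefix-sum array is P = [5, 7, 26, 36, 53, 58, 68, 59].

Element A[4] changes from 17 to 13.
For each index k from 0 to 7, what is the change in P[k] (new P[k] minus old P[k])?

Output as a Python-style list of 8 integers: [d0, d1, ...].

Answer: [0, 0, 0, 0, -4, -4, -4, -4]

Derivation:
Element change: A[4] 17 -> 13, delta = -4
For k < 4: P[k] unchanged, delta_P[k] = 0
For k >= 4: P[k] shifts by exactly -4
Delta array: [0, 0, 0, 0, -4, -4, -4, -4]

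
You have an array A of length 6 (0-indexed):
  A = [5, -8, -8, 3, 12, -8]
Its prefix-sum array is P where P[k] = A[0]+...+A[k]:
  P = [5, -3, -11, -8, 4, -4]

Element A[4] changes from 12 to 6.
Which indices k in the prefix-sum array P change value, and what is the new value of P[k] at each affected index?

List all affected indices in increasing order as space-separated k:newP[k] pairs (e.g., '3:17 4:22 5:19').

Answer: 4:-2 5:-10

Derivation:
P[k] = A[0] + ... + A[k]
P[k] includes A[4] iff k >= 4
Affected indices: 4, 5, ..., 5; delta = -6
  P[4]: 4 + -6 = -2
  P[5]: -4 + -6 = -10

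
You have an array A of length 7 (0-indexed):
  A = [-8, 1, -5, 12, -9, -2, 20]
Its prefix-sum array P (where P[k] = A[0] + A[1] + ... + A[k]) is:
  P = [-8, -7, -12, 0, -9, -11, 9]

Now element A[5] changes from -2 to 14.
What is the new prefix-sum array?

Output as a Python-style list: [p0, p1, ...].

Change: A[5] -2 -> 14, delta = 16
P[k] for k < 5: unchanged (A[5] not included)
P[k] for k >= 5: shift by delta = 16
  P[0] = -8 + 0 = -8
  P[1] = -7 + 0 = -7
  P[2] = -12 + 0 = -12
  P[3] = 0 + 0 = 0
  P[4] = -9 + 0 = -9
  P[5] = -11 + 16 = 5
  P[6] = 9 + 16 = 25

Answer: [-8, -7, -12, 0, -9, 5, 25]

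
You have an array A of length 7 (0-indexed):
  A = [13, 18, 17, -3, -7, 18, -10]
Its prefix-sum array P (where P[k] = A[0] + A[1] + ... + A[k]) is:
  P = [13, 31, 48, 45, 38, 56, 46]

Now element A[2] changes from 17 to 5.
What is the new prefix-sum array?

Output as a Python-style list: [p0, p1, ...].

Change: A[2] 17 -> 5, delta = -12
P[k] for k < 2: unchanged (A[2] not included)
P[k] for k >= 2: shift by delta = -12
  P[0] = 13 + 0 = 13
  P[1] = 31 + 0 = 31
  P[2] = 48 + -12 = 36
  P[3] = 45 + -12 = 33
  P[4] = 38 + -12 = 26
  P[5] = 56 + -12 = 44
  P[6] = 46 + -12 = 34

Answer: [13, 31, 36, 33, 26, 44, 34]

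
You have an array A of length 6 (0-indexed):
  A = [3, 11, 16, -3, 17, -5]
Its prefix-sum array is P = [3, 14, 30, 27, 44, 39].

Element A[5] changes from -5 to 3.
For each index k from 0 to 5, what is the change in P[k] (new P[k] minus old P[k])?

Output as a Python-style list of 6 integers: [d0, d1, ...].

Answer: [0, 0, 0, 0, 0, 8]

Derivation:
Element change: A[5] -5 -> 3, delta = 8
For k < 5: P[k] unchanged, delta_P[k] = 0
For k >= 5: P[k] shifts by exactly 8
Delta array: [0, 0, 0, 0, 0, 8]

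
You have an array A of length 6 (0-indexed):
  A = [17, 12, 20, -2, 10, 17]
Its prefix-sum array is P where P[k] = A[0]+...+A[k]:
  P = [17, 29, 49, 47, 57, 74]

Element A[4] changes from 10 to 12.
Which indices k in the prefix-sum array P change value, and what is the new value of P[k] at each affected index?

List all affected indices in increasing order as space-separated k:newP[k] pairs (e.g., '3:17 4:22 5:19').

P[k] = A[0] + ... + A[k]
P[k] includes A[4] iff k >= 4
Affected indices: 4, 5, ..., 5; delta = 2
  P[4]: 57 + 2 = 59
  P[5]: 74 + 2 = 76

Answer: 4:59 5:76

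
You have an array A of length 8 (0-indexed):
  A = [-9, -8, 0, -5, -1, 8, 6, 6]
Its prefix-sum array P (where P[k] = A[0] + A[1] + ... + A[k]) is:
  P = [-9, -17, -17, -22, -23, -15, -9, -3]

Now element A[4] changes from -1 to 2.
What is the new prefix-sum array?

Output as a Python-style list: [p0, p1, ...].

Answer: [-9, -17, -17, -22, -20, -12, -6, 0]

Derivation:
Change: A[4] -1 -> 2, delta = 3
P[k] for k < 4: unchanged (A[4] not included)
P[k] for k >= 4: shift by delta = 3
  P[0] = -9 + 0 = -9
  P[1] = -17 + 0 = -17
  P[2] = -17 + 0 = -17
  P[3] = -22 + 0 = -22
  P[4] = -23 + 3 = -20
  P[5] = -15 + 3 = -12
  P[6] = -9 + 3 = -6
  P[7] = -3 + 3 = 0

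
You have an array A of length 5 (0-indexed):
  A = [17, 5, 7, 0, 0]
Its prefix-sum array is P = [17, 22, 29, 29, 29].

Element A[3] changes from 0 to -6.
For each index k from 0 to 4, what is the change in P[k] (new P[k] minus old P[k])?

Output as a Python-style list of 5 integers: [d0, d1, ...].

Element change: A[3] 0 -> -6, delta = -6
For k < 3: P[k] unchanged, delta_P[k] = 0
For k >= 3: P[k] shifts by exactly -6
Delta array: [0, 0, 0, -6, -6]

Answer: [0, 0, 0, -6, -6]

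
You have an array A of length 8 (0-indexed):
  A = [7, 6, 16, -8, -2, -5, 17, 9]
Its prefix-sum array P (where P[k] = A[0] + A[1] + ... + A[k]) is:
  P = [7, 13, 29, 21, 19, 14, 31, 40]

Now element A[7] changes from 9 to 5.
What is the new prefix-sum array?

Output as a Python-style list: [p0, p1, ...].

Change: A[7] 9 -> 5, delta = -4
P[k] for k < 7: unchanged (A[7] not included)
P[k] for k >= 7: shift by delta = -4
  P[0] = 7 + 0 = 7
  P[1] = 13 + 0 = 13
  P[2] = 29 + 0 = 29
  P[3] = 21 + 0 = 21
  P[4] = 19 + 0 = 19
  P[5] = 14 + 0 = 14
  P[6] = 31 + 0 = 31
  P[7] = 40 + -4 = 36

Answer: [7, 13, 29, 21, 19, 14, 31, 36]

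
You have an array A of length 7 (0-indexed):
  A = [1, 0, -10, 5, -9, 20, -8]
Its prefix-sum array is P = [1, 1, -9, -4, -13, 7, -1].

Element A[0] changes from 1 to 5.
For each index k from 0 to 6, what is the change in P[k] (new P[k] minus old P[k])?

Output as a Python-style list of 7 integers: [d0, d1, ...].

Answer: [4, 4, 4, 4, 4, 4, 4]

Derivation:
Element change: A[0] 1 -> 5, delta = 4
For k < 0: P[k] unchanged, delta_P[k] = 0
For k >= 0: P[k] shifts by exactly 4
Delta array: [4, 4, 4, 4, 4, 4, 4]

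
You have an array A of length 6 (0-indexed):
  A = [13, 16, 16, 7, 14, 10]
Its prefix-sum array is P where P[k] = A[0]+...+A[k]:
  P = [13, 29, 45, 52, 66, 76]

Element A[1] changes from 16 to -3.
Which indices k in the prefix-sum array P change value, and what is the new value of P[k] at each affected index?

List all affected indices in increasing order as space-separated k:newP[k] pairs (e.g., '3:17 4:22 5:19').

Answer: 1:10 2:26 3:33 4:47 5:57

Derivation:
P[k] = A[0] + ... + A[k]
P[k] includes A[1] iff k >= 1
Affected indices: 1, 2, ..., 5; delta = -19
  P[1]: 29 + -19 = 10
  P[2]: 45 + -19 = 26
  P[3]: 52 + -19 = 33
  P[4]: 66 + -19 = 47
  P[5]: 76 + -19 = 57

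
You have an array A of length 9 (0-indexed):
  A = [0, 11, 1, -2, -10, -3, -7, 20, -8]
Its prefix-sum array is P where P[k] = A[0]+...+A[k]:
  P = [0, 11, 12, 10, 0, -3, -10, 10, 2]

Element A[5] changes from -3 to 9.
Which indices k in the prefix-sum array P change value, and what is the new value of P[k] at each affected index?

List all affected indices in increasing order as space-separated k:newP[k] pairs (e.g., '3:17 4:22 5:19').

Answer: 5:9 6:2 7:22 8:14

Derivation:
P[k] = A[0] + ... + A[k]
P[k] includes A[5] iff k >= 5
Affected indices: 5, 6, ..., 8; delta = 12
  P[5]: -3 + 12 = 9
  P[6]: -10 + 12 = 2
  P[7]: 10 + 12 = 22
  P[8]: 2 + 12 = 14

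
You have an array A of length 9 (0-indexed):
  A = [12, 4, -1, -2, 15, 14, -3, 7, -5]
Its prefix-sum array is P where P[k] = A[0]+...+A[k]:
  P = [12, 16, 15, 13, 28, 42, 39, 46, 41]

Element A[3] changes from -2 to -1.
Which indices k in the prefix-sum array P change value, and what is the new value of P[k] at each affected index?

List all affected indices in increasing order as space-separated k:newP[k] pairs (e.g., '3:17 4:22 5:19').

P[k] = A[0] + ... + A[k]
P[k] includes A[3] iff k >= 3
Affected indices: 3, 4, ..., 8; delta = 1
  P[3]: 13 + 1 = 14
  P[4]: 28 + 1 = 29
  P[5]: 42 + 1 = 43
  P[6]: 39 + 1 = 40
  P[7]: 46 + 1 = 47
  P[8]: 41 + 1 = 42

Answer: 3:14 4:29 5:43 6:40 7:47 8:42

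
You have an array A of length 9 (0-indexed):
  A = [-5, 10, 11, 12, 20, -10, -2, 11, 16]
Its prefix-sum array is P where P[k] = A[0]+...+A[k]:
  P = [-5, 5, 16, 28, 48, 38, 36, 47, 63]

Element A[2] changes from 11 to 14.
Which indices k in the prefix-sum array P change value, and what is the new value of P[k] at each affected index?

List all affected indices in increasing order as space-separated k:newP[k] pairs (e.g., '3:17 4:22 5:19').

Answer: 2:19 3:31 4:51 5:41 6:39 7:50 8:66

Derivation:
P[k] = A[0] + ... + A[k]
P[k] includes A[2] iff k >= 2
Affected indices: 2, 3, ..., 8; delta = 3
  P[2]: 16 + 3 = 19
  P[3]: 28 + 3 = 31
  P[4]: 48 + 3 = 51
  P[5]: 38 + 3 = 41
  P[6]: 36 + 3 = 39
  P[7]: 47 + 3 = 50
  P[8]: 63 + 3 = 66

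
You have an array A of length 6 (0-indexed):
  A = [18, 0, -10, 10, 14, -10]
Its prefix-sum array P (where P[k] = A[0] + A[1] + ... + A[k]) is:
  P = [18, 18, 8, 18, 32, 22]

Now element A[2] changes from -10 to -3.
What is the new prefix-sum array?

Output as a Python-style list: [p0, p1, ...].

Change: A[2] -10 -> -3, delta = 7
P[k] for k < 2: unchanged (A[2] not included)
P[k] for k >= 2: shift by delta = 7
  P[0] = 18 + 0 = 18
  P[1] = 18 + 0 = 18
  P[2] = 8 + 7 = 15
  P[3] = 18 + 7 = 25
  P[4] = 32 + 7 = 39
  P[5] = 22 + 7 = 29

Answer: [18, 18, 15, 25, 39, 29]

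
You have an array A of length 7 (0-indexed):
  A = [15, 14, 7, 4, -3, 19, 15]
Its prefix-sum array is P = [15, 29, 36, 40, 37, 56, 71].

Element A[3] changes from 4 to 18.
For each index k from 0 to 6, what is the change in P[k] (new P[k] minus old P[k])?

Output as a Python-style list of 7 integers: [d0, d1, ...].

Element change: A[3] 4 -> 18, delta = 14
For k < 3: P[k] unchanged, delta_P[k] = 0
For k >= 3: P[k] shifts by exactly 14
Delta array: [0, 0, 0, 14, 14, 14, 14]

Answer: [0, 0, 0, 14, 14, 14, 14]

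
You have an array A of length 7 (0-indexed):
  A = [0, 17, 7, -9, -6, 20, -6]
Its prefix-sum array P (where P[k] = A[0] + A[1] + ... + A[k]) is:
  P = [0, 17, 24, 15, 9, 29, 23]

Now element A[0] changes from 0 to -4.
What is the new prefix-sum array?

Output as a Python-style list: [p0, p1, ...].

Change: A[0] 0 -> -4, delta = -4
P[k] for k < 0: unchanged (A[0] not included)
P[k] for k >= 0: shift by delta = -4
  P[0] = 0 + -4 = -4
  P[1] = 17 + -4 = 13
  P[2] = 24 + -4 = 20
  P[3] = 15 + -4 = 11
  P[4] = 9 + -4 = 5
  P[5] = 29 + -4 = 25
  P[6] = 23 + -4 = 19

Answer: [-4, 13, 20, 11, 5, 25, 19]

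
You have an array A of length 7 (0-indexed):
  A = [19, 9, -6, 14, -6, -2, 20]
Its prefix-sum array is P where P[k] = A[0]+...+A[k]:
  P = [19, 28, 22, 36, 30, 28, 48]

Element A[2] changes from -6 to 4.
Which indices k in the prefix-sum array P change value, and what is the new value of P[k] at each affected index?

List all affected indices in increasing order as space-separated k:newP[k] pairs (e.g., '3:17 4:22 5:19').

Answer: 2:32 3:46 4:40 5:38 6:58

Derivation:
P[k] = A[0] + ... + A[k]
P[k] includes A[2] iff k >= 2
Affected indices: 2, 3, ..., 6; delta = 10
  P[2]: 22 + 10 = 32
  P[3]: 36 + 10 = 46
  P[4]: 30 + 10 = 40
  P[5]: 28 + 10 = 38
  P[6]: 48 + 10 = 58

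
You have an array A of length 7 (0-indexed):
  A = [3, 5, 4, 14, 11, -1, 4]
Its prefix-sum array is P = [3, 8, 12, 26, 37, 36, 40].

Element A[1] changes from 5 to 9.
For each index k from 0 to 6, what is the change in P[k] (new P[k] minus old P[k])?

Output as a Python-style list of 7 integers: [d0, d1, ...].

Element change: A[1] 5 -> 9, delta = 4
For k < 1: P[k] unchanged, delta_P[k] = 0
For k >= 1: P[k] shifts by exactly 4
Delta array: [0, 4, 4, 4, 4, 4, 4]

Answer: [0, 4, 4, 4, 4, 4, 4]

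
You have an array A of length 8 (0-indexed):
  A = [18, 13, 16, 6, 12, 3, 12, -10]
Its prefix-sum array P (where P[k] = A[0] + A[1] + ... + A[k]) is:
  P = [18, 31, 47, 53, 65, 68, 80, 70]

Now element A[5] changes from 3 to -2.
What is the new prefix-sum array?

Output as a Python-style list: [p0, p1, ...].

Change: A[5] 3 -> -2, delta = -5
P[k] for k < 5: unchanged (A[5] not included)
P[k] for k >= 5: shift by delta = -5
  P[0] = 18 + 0 = 18
  P[1] = 31 + 0 = 31
  P[2] = 47 + 0 = 47
  P[3] = 53 + 0 = 53
  P[4] = 65 + 0 = 65
  P[5] = 68 + -5 = 63
  P[6] = 80 + -5 = 75
  P[7] = 70 + -5 = 65

Answer: [18, 31, 47, 53, 65, 63, 75, 65]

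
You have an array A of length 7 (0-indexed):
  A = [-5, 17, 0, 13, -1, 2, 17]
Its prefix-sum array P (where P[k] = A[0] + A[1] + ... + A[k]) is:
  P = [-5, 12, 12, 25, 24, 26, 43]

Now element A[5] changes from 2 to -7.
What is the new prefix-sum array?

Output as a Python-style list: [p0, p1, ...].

Change: A[5] 2 -> -7, delta = -9
P[k] for k < 5: unchanged (A[5] not included)
P[k] for k >= 5: shift by delta = -9
  P[0] = -5 + 0 = -5
  P[1] = 12 + 0 = 12
  P[2] = 12 + 0 = 12
  P[3] = 25 + 0 = 25
  P[4] = 24 + 0 = 24
  P[5] = 26 + -9 = 17
  P[6] = 43 + -9 = 34

Answer: [-5, 12, 12, 25, 24, 17, 34]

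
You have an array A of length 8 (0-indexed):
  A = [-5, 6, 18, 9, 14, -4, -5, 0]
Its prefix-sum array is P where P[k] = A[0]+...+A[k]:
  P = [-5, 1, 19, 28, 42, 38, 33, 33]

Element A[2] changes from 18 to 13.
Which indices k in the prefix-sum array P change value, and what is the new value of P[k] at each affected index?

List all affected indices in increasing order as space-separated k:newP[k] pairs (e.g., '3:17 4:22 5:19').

P[k] = A[0] + ... + A[k]
P[k] includes A[2] iff k >= 2
Affected indices: 2, 3, ..., 7; delta = -5
  P[2]: 19 + -5 = 14
  P[3]: 28 + -5 = 23
  P[4]: 42 + -5 = 37
  P[5]: 38 + -5 = 33
  P[6]: 33 + -5 = 28
  P[7]: 33 + -5 = 28

Answer: 2:14 3:23 4:37 5:33 6:28 7:28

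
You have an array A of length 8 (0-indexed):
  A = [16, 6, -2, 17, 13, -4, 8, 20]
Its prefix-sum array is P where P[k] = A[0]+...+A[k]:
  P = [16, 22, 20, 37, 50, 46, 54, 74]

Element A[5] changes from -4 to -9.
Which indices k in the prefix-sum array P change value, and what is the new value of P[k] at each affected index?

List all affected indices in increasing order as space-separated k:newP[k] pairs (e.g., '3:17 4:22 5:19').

Answer: 5:41 6:49 7:69

Derivation:
P[k] = A[0] + ... + A[k]
P[k] includes A[5] iff k >= 5
Affected indices: 5, 6, ..., 7; delta = -5
  P[5]: 46 + -5 = 41
  P[6]: 54 + -5 = 49
  P[7]: 74 + -5 = 69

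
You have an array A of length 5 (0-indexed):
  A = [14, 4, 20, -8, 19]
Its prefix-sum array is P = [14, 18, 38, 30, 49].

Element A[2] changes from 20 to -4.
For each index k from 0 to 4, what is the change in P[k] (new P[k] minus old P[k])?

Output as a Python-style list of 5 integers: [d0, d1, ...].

Element change: A[2] 20 -> -4, delta = -24
For k < 2: P[k] unchanged, delta_P[k] = 0
For k >= 2: P[k] shifts by exactly -24
Delta array: [0, 0, -24, -24, -24]

Answer: [0, 0, -24, -24, -24]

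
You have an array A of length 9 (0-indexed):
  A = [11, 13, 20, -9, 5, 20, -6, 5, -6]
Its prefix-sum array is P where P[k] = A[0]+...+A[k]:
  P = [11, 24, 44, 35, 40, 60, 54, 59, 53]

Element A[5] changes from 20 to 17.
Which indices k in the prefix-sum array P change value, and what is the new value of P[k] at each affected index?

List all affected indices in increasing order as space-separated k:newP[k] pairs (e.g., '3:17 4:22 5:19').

Answer: 5:57 6:51 7:56 8:50

Derivation:
P[k] = A[0] + ... + A[k]
P[k] includes A[5] iff k >= 5
Affected indices: 5, 6, ..., 8; delta = -3
  P[5]: 60 + -3 = 57
  P[6]: 54 + -3 = 51
  P[7]: 59 + -3 = 56
  P[8]: 53 + -3 = 50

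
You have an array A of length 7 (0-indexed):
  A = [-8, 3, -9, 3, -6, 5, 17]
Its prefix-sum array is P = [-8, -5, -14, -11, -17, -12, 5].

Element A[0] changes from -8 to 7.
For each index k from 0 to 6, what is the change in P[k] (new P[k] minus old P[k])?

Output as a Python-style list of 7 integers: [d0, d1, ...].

Element change: A[0] -8 -> 7, delta = 15
For k < 0: P[k] unchanged, delta_P[k] = 0
For k >= 0: P[k] shifts by exactly 15
Delta array: [15, 15, 15, 15, 15, 15, 15]

Answer: [15, 15, 15, 15, 15, 15, 15]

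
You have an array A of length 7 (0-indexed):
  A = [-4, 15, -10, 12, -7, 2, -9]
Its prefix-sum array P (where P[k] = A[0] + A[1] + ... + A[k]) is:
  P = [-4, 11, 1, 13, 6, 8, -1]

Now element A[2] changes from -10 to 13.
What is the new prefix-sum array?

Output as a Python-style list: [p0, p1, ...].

Change: A[2] -10 -> 13, delta = 23
P[k] for k < 2: unchanged (A[2] not included)
P[k] for k >= 2: shift by delta = 23
  P[0] = -4 + 0 = -4
  P[1] = 11 + 0 = 11
  P[2] = 1 + 23 = 24
  P[3] = 13 + 23 = 36
  P[4] = 6 + 23 = 29
  P[5] = 8 + 23 = 31
  P[6] = -1 + 23 = 22

Answer: [-4, 11, 24, 36, 29, 31, 22]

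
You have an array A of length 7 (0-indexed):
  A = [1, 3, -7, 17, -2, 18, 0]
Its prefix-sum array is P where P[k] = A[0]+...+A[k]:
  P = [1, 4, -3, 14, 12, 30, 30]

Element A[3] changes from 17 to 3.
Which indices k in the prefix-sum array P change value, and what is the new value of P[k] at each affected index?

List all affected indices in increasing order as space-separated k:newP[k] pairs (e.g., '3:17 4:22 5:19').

P[k] = A[0] + ... + A[k]
P[k] includes A[3] iff k >= 3
Affected indices: 3, 4, ..., 6; delta = -14
  P[3]: 14 + -14 = 0
  P[4]: 12 + -14 = -2
  P[5]: 30 + -14 = 16
  P[6]: 30 + -14 = 16

Answer: 3:0 4:-2 5:16 6:16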